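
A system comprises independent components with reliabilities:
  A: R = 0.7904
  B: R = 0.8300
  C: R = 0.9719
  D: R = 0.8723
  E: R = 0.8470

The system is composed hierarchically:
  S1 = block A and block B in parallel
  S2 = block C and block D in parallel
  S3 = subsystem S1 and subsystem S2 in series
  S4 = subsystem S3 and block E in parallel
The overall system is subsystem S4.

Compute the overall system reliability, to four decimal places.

0.9940

Parallel (A and B): 1 − (1 − 0.790400)(1 − 0.830000) = 0.964368
Parallel (C and D): 1 − (1 − 0.971900)(1 − 0.872300) = 0.996412
Series ([0.964368] and [0.996412]): 0.964368 × 0.996412 = 0.960908
Parallel ([0.960908] and E): 1 − (1 − 0.960908)(1 − 0.847000) = 0.9940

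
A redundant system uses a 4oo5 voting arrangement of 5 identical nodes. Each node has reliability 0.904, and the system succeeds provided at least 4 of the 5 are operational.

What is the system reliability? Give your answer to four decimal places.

R = Σ_{i=4}^{5} C(5,i) p^i (1−p)^{5−i} with p = 0.904
C(5,4)·0.904^4·0.096^1 = 0.320564
C(5,5)·0.904^5·0.096^0 = 0.603729
Sum = 0.9243

0.9243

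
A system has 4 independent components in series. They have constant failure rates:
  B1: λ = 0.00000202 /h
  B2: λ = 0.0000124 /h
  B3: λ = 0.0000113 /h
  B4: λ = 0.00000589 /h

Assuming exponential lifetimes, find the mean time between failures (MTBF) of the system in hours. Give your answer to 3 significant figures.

Series of exponential components: λ_sys = Σ λ_i
λ_sys = 0.00000202 + 0.0000124 + 0.0000113 + 0.00000589 = 3.1610e-05 /h
MTBF = 1 / λ_sys = 31600 h

31600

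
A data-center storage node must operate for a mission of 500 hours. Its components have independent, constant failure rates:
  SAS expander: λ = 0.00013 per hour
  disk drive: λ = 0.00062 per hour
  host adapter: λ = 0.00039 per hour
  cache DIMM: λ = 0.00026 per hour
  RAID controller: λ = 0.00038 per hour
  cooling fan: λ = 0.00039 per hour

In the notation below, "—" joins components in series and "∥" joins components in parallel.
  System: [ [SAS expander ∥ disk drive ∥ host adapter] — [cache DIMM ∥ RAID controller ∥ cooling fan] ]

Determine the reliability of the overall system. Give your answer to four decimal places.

0.9933

R(SAS expander) = exp(−0.00013 × 500) = 0.937067
R(disk drive) = exp(−0.00062 × 500) = 0.733447
R(host adapter) = exp(−0.00039 × 500) = 0.822835
R(cache DIMM) = exp(−0.00026 × 500) = 0.878095
R(RAID controller) = exp(−0.00038 × 500) = 0.826959
R(cooling fan) = exp(−0.00039 × 500) = 0.822835
Parallel (SAS expander, disk drive, and host adapter): 1 − (1 − 0.937067)(1 − 0.733447)(1 − 0.822835) = 0.997028
Parallel (cache DIMM, RAID controller, and cooling fan): 1 − (1 − 0.878095)(1 − 0.826959)(1 − 0.822835) = 0.996263
Series ([0.997028] and [0.996263]): 0.997028 × 0.996263 = 0.9933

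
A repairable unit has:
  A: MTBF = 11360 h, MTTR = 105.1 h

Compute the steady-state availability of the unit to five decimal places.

A(A) = MTBF/(MTBF+MTTR) = 11360/(11360+105.1) = 0.99083

0.99083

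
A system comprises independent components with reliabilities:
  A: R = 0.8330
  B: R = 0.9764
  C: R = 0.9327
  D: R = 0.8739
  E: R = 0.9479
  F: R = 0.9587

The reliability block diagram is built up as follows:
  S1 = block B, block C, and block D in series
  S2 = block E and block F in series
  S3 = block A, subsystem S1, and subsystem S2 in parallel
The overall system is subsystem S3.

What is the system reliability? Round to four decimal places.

Series (B, C, and D): 0.976400 × 0.932700 × 0.873900 = 0.795850
Series (E and F): 0.947900 × 0.958700 = 0.908752
Parallel (A, [0.795850], and [0.908752]): 1 − (1 − 0.833000)(1 − 0.795850)(1 − 0.908752) = 0.9969

0.9969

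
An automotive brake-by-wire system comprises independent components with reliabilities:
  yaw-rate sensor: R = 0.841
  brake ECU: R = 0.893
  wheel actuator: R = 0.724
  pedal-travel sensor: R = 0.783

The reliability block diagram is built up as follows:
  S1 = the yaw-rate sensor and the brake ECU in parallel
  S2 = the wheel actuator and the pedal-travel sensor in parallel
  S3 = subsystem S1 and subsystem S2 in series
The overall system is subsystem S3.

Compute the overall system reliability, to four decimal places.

0.9241

Parallel (yaw-rate sensor and brake ECU): 1 − (1 − 0.841000)(1 − 0.893000) = 0.982987
Parallel (wheel actuator and pedal-travel sensor): 1 − (1 − 0.724000)(1 − 0.783000) = 0.940108
Series ([0.982987] and [0.940108]): 0.982987 × 0.940108 = 0.9241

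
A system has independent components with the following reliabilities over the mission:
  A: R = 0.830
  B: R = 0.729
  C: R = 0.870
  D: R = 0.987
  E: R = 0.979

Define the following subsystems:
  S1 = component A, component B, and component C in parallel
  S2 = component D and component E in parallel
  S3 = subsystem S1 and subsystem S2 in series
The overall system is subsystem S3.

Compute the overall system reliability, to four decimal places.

Parallel (A, B, and C): 1 − (1 − 0.830000)(1 − 0.729000)(1 − 0.870000) = 0.994011
Parallel (D and E): 1 − (1 − 0.987000)(1 − 0.979000) = 0.999727
Series ([0.994011] and [0.999727]): 0.994011 × 0.999727 = 0.9937

0.9937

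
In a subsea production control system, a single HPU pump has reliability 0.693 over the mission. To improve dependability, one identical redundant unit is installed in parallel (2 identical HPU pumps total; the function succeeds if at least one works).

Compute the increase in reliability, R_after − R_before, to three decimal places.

R_before = 0.693
R_after = 1 − (1 − 0.693)^2 = 0.906
ΔR = 0.906 − 0.693 = 0.213

0.213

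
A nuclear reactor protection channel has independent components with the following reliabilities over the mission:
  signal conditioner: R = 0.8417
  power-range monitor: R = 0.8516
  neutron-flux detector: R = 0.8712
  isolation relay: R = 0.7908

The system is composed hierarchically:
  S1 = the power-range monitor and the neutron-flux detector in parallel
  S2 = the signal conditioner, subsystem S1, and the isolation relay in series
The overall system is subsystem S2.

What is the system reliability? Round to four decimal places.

0.6529

Parallel (power-range monitor and neutron-flux detector): 1 − (1 − 0.851600)(1 − 0.871200) = 0.980886
Series (signal conditioner, [0.980886], and isolation relay): 0.841700 × 0.980886 × 0.790800 = 0.6529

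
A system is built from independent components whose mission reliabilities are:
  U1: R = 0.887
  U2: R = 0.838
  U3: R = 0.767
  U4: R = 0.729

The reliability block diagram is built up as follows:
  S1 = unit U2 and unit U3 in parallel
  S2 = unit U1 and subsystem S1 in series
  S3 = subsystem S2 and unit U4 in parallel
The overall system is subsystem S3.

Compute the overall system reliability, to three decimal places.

0.960

Parallel (U2 and U3): 1 − (1 − 0.83800)(1 − 0.76700) = 0.96225
Series (U1 and [0.96225]): 0.88700 × 0.96225 = 0.85352
Parallel ([0.85352] and U4): 1 − (1 − 0.85352)(1 − 0.72900) = 0.960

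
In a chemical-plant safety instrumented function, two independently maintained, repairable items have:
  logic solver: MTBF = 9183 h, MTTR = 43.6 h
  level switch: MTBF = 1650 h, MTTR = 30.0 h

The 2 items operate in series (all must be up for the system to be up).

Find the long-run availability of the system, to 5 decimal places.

A(logic solver) = MTBF/(MTBF+MTTR) = 9183/(9183+43.6) = 0.995275
A(level switch) = MTBF/(MTBF+MTTR) = 1650/(1650+30.0) = 0.982143
Series availability: 0.995275 × 0.982143 = 0.97750

0.97750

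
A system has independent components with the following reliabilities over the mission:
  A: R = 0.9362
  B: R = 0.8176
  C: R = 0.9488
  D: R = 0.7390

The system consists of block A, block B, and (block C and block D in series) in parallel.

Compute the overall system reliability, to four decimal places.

0.9965

Series (C and D): 0.948800 × 0.739000 = 0.701163
Parallel (A, B, and [0.701163]): 1 − (1 − 0.936200)(1 − 0.817600)(1 − 0.701163) = 0.9965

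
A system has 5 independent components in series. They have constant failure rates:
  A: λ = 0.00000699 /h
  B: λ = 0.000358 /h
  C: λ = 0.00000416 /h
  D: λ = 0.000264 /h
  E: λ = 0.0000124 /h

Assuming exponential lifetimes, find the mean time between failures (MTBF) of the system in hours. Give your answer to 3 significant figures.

Series of exponential components: λ_sys = Σ λ_i
λ_sys = 0.00000699 + 0.000358 + 0.00000416 + 0.000264 + 0.0000124 = 6.4555e-04 /h
MTBF = 1 / λ_sys = 1550 h

1550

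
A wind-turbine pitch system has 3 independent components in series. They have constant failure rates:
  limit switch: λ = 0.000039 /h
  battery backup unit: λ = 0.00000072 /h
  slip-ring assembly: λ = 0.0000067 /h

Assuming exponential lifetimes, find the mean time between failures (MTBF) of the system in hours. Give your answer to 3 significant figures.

Series of exponential components: λ_sys = Σ λ_i
λ_sys = 0.000039 + 0.00000072 + 0.0000067 = 4.6420e-05 /h
MTBF = 1 / λ_sys = 21500 h

21500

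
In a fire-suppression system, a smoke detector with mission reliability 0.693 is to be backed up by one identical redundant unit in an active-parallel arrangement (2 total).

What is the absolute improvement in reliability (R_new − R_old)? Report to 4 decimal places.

0.2128

R_before = 0.693
R_after = 1 − (1 − 0.693)^2 = 0.9058
ΔR = 0.9058 − 0.693 = 0.2128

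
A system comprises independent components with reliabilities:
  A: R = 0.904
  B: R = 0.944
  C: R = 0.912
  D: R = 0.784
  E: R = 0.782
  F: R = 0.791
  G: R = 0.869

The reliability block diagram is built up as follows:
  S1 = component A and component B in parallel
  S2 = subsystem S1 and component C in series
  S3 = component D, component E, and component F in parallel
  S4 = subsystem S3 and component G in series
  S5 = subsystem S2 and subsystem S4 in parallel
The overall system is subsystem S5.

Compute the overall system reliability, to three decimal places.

0.987

Parallel (A and B): 1 − (1 − 0.90400)(1 − 0.94400) = 0.99462
Series ([0.99462] and C): 0.99462 × 0.91200 = 0.90709
Parallel (D, E, and F): 1 − (1 − 0.78400)(1 − 0.78200)(1 − 0.79100) = 0.99016
Series ([0.99016] and G): 0.99016 × 0.86900 = 0.86045
Parallel ([0.90709] and [0.86045]): 1 − (1 − 0.90709)(1 − 0.86045) = 0.987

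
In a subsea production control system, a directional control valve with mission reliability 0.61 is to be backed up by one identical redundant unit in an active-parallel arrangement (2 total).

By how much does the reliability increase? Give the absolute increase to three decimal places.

0.238

R_before = 0.61
R_after = 1 − (1 − 0.61)^2 = 0.848
ΔR = 0.848 − 0.61 = 0.238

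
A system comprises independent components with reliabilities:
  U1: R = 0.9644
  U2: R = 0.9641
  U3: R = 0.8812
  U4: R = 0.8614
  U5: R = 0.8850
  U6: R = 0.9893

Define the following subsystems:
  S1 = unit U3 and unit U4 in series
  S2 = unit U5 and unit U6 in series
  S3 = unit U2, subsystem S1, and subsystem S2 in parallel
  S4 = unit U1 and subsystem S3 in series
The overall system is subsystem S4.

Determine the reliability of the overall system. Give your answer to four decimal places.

Series (U3 and U4): 0.881200 × 0.861400 = 0.759066
Series (U5 and U6): 0.885000 × 0.989300 = 0.875531
Parallel (U2, [0.759066], and [0.875531]): 1 − (1 − 0.964100)(1 − 0.759066)(1 − 0.875531) = 0.998923
Series (U1 and [0.998923]): 0.964400 × 0.998923 = 0.9634

0.9634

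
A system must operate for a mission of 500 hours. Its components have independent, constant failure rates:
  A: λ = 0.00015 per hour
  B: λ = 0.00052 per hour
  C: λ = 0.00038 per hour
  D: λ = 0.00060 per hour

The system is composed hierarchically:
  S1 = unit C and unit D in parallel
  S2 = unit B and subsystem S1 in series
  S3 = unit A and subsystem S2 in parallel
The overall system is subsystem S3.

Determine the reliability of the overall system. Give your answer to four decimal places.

R(A) = exp(−0.00015 × 500) = 0.927743
R(B) = exp(−0.00052 × 500) = 0.771052
R(C) = exp(−0.00038 × 500) = 0.826959
R(D) = exp(−0.00060 × 500) = 0.740818
Parallel (C and D): 1 − (1 − 0.826959)(1 − 0.740818) = 0.955151
Series (B and [0.955151]): 0.771052 × 0.955151 = 0.736471
Parallel (A and [0.736471]): 1 − (1 − 0.927743)(1 − 0.736471) = 0.9810

0.9810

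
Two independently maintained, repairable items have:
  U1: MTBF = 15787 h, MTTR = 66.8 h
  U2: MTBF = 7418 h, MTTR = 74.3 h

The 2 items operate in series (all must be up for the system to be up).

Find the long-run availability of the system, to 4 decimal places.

A(U1) = MTBF/(MTBF+MTTR) = 15787/(15787+66.8) = 0.995786
A(U2) = MTBF/(MTBF+MTTR) = 7418/(7418+74.3) = 0.990083
Series availability: 0.995786 × 0.990083 = 0.9859

0.9859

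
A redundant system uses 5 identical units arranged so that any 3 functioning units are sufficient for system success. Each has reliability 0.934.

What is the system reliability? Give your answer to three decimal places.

0.997

R = Σ_{i=3}^{5} C(5,i) p^i (1−p)^{5−i} with p = 0.934
C(5,3)·0.934^3·0.066^2 = 0.03549
C(5,4)·0.934^4·0.066^1 = 0.25113
C(5,5)·0.934^5·0.066^0 = 0.71078
Sum = 0.997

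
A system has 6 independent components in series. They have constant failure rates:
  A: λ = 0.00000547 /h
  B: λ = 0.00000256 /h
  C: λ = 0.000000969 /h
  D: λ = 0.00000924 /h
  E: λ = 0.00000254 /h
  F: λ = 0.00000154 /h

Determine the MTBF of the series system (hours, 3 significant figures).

Series of exponential components: λ_sys = Σ λ_i
λ_sys = 0.00000547 + 0.00000256 + 0.000000969 + 0.00000924 + 0.00000254 + 0.00000154 = 2.2319e-05 /h
MTBF = 1 / λ_sys = 44800 h

44800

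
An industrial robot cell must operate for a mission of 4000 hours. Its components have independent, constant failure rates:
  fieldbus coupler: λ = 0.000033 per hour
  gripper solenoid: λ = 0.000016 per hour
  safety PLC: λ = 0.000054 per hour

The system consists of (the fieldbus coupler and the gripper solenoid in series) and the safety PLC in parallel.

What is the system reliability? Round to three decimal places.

R(fieldbus coupler) = exp(−0.000033 × 4000) = 0.87634
R(gripper solenoid) = exp(−0.000016 × 4000) = 0.93800
R(safety PLC) = exp(−0.000054 × 4000) = 0.80574
Series (fieldbus coupler and gripper solenoid): 0.87634 × 0.93800 = 0.82201
Parallel ([0.82201] and safety PLC): 1 − (1 − 0.82201)(1 − 0.80574) = 0.965

0.965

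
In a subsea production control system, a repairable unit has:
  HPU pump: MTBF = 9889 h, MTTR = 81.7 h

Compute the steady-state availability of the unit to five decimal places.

A(HPU pump) = MTBF/(MTBF+MTTR) = 9889/(9889+81.7) = 0.99181

0.99181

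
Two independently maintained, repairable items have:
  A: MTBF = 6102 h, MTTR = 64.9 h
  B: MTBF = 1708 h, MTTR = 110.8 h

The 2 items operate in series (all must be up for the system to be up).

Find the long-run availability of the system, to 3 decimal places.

A(A) = MTBF/(MTBF+MTTR) = 6102/(6102+64.9) = 0.989476
A(B) = MTBF/(MTBF+MTTR) = 1708/(1708+110.8) = 0.939081
Series availability: 0.989476 × 0.939081 = 0.929

0.929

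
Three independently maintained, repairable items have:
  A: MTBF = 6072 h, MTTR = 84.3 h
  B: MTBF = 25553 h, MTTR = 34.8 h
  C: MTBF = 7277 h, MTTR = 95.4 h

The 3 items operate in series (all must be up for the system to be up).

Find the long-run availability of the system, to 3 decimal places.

0.972

A(A) = MTBF/(MTBF+MTTR) = 6072/(6072+84.3) = 0.986307
A(B) = MTBF/(MTBF+MTTR) = 25553/(25553+34.8) = 0.998640
A(C) = MTBF/(MTBF+MTTR) = 7277/(7277+95.4) = 0.987060
Series availability: 0.986307 × 0.998640 × 0.987060 = 0.972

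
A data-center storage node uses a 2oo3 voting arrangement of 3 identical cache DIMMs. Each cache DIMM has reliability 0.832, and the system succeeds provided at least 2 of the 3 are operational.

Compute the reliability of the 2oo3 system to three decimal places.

R = Σ_{i=2}^{3} C(3,i) p^i (1−p)^{3−i} with p = 0.832
C(3,2)·0.832^2·0.168^1 = 0.34888
C(3,3)·0.832^3·0.168^0 = 0.57593
Sum = 0.925

0.925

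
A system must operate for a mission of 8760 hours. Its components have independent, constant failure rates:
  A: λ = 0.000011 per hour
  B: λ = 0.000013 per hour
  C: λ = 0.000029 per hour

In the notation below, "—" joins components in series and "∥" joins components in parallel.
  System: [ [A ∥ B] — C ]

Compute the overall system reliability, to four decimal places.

R(A) = exp(−0.000011 × 8760) = 0.908137
R(B) = exp(−0.000013 × 8760) = 0.892365
R(C) = exp(−0.000029 × 8760) = 0.775661
Parallel (A and B): 1 − (1 − 0.908137)(1 − 0.892365) = 0.990112
Series ([0.990112] and C): 0.990112 × 0.775661 = 0.7680

0.7680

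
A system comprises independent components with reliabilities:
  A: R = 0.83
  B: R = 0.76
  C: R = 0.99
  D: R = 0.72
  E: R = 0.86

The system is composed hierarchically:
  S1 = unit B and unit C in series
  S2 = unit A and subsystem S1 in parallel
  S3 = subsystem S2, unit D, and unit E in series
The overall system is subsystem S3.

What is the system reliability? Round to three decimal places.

Series (B and C): 0.76000 × 0.99000 = 0.75240
Parallel (A and [0.75240]): 1 − (1 − 0.83000)(1 − 0.75240) = 0.95791
Series ([0.95791], D, and E): 0.95791 × 0.72000 × 0.86000 = 0.593

0.593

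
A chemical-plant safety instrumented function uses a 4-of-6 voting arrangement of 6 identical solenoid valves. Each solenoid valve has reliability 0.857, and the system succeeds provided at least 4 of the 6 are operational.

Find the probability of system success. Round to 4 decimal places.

R = Σ_{i=4}^{6} C(6,i) p^i (1−p)^{6−i} with p = 0.857
C(6,4)·0.857^4·0.143^2 = 0.165458
C(6,5)·0.857^5·0.143^1 = 0.396635
C(6,6)·0.857^6·0.143^0 = 0.396173
Sum = 0.9583

0.9583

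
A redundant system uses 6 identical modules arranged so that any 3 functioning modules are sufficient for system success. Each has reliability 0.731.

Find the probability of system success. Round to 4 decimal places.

0.9515

R = Σ_{i=3}^{6} C(6,i) p^i (1−p)^{6−i} with p = 0.731
C(6,3)·0.731^3·0.269^3 = 0.152068
C(6,4)·0.731^4·0.269^2 = 0.309931
C(6,5)·0.731^5·0.269^1 = 0.336892
C(6,6)·0.731^6·0.269^0 = 0.152582
Sum = 0.9515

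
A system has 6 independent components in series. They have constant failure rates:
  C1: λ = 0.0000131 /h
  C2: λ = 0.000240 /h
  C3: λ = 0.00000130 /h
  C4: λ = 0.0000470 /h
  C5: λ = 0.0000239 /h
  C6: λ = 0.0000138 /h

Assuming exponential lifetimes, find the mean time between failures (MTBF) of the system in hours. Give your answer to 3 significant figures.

2950

Series of exponential components: λ_sys = Σ λ_i
λ_sys = 0.0000131 + 0.000240 + 0.00000130 + 0.0000470 + 0.0000239 + 0.0000138 = 3.3910e-04 /h
MTBF = 1 / λ_sys = 2950 h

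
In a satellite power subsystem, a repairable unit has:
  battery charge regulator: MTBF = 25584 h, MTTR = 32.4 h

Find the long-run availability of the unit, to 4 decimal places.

A(battery charge regulator) = MTBF/(MTBF+MTTR) = 25584/(25584+32.4) = 0.9987

0.9987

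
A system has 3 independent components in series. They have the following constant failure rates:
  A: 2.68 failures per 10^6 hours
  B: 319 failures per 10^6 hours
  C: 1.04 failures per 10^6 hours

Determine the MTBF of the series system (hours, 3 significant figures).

3100

Series of exponential components: λ_sys = Σ λ_i
λ_sys = 0.00000268 + 0.000319 + 0.00000104 = 3.2272e-04 /h
MTBF = 1 / λ_sys = 3100 h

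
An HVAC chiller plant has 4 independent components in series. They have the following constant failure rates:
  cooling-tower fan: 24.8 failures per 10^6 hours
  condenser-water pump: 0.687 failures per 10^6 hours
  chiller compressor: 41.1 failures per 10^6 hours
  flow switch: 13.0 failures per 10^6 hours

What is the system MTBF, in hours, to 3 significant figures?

12600

Series of exponential components: λ_sys = Σ λ_i
λ_sys = 0.0000248 + 0.000000687 + 0.0000411 + 0.0000130 = 7.9587e-05 /h
MTBF = 1 / λ_sys = 12600 h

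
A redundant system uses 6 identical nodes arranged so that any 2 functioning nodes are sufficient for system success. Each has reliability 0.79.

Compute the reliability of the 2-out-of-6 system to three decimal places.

0.998

R = Σ_{i=2}^{6} C(6,i) p^i (1−p)^{6−i} with p = 0.79
C(6,2)·0.79^2·0.21^4 = 0.01821
C(6,3)·0.79^3·0.21^3 = 0.09132
C(6,4)·0.79^4·0.21^2 = 0.25765
C(6,5)·0.79^5·0.21^1 = 0.38771
C(6,6)·0.79^6·0.21^0 = 0.24309
Sum = 0.998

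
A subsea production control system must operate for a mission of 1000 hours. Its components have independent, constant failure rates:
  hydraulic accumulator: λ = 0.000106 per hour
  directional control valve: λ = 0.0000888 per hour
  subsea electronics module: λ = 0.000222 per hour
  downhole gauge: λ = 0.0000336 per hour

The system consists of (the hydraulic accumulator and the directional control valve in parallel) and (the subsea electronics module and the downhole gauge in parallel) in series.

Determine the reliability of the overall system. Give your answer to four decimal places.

0.9849

R(hydraulic accumulator) = exp(−0.000106 × 1000) = 0.899425
R(directional control valve) = exp(−0.0000888 × 1000) = 0.915029
R(subsea electronics module) = exp(−0.000222 × 1000) = 0.800915
R(downhole gauge) = exp(−0.0000336 × 1000) = 0.966958
Parallel (hydraulic accumulator and directional control valve): 1 − (1 − 0.899425)(1 − 0.915029) = 0.991454
Parallel (subsea electronics module and downhole gauge): 1 − (1 − 0.800915)(1 − 0.966958) = 0.993422
Series ([0.991454] and [0.993422]): 0.991454 × 0.993422 = 0.9849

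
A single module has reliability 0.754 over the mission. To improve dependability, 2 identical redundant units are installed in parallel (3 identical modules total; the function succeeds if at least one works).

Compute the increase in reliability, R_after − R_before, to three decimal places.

R_before = 0.754
R_after = 1 − (1 − 0.754)^3 = 0.985
ΔR = 0.985 − 0.754 = 0.231

0.231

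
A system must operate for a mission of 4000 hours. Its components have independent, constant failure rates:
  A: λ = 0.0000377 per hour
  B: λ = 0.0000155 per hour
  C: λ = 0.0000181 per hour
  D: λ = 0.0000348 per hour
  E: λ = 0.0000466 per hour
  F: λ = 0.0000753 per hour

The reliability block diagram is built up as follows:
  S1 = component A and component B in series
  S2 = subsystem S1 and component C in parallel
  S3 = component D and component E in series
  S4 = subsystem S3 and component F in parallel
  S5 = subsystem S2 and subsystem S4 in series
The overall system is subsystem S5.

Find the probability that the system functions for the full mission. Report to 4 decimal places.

0.9153

R(A) = exp(−0.0000377 × 4000) = 0.860020
R(B) = exp(−0.0000155 × 4000) = 0.939883
R(C) = exp(−0.0000181 × 4000) = 0.930159
R(D) = exp(−0.0000348 × 4000) = 0.870054
R(E) = exp(−0.0000466 × 4000) = 0.829942
R(F) = exp(−0.0000753 × 4000) = 0.739930
Series (A and B): 0.860020 × 0.939883 = 0.808318
Parallel ([0.808318] and C): 1 − (1 − 0.808318)(1 − 0.930159) = 0.986613
Series (D and E): 0.870054 × 0.829942 = 0.722094
Parallel ([0.722094] and F): 1 − (1 − 0.722094)(1 − 0.739930) = 0.927725
Series ([0.986613] and [0.927725]): 0.986613 × 0.927725 = 0.9153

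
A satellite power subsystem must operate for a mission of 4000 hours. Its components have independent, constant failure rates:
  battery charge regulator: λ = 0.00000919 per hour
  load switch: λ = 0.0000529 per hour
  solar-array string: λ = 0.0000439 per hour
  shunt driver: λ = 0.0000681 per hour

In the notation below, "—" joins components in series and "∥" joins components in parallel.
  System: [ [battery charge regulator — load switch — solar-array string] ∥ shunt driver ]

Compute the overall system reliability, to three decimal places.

0.918

R(battery charge regulator) = exp(−0.00000919 × 4000) = 0.96391
R(load switch) = exp(−0.0000529 × 4000) = 0.80929
R(solar-array string) = exp(−0.0000439 × 4000) = 0.83895
R(shunt driver) = exp(−0.0000681 × 4000) = 0.76155
Series (battery charge regulator, load switch, and solar-array string): 0.96391 × 0.80929 × 0.83895 = 0.65445
Parallel ([0.65445] and shunt driver): 1 − (1 − 0.65445)(1 − 0.76155) = 0.918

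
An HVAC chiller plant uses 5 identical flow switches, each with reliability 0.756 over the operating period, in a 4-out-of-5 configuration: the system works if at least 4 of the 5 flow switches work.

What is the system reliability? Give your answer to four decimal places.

R = Σ_{i=4}^{5} C(5,i) p^i (1−p)^{5−i} with p = 0.756
C(5,4)·0.756^4·0.244^1 = 0.398517
C(5,5)·0.756^5·0.244^0 = 0.246950
Sum = 0.6455

0.6455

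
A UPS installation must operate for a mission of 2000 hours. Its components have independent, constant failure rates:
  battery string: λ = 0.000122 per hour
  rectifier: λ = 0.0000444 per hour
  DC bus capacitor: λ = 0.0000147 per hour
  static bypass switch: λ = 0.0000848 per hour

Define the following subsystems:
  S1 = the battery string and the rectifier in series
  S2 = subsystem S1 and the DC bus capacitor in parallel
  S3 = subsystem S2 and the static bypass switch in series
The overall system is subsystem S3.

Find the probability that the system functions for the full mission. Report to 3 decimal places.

R(battery string) = exp(−0.000122 × 2000) = 0.78349
R(rectifier) = exp(−0.0000444 × 2000) = 0.91503
R(DC bus capacitor) = exp(−0.0000147 × 2000) = 0.97103
R(static bypass switch) = exp(−0.0000848 × 2000) = 0.84400
Series (battery string and rectifier): 0.78349 × 0.91503 = 0.71692
Parallel ([0.71692] and DC bus capacitor): 1 − (1 − 0.71692)(1 − 0.97103) = 0.99180
Series ([0.99180] and static bypass switch): 0.99180 × 0.84400 = 0.837

0.837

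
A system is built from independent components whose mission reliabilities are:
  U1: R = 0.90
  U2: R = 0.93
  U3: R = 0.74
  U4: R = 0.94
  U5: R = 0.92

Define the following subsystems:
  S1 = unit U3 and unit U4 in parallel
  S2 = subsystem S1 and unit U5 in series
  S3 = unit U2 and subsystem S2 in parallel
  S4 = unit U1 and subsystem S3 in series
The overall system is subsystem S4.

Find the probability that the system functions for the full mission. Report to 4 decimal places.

0.8941

Parallel (U3 and U4): 1 − (1 − 0.740000)(1 − 0.940000) = 0.984400
Series ([0.984400] and U5): 0.984400 × 0.920000 = 0.905648
Parallel (U2 and [0.905648]): 1 − (1 − 0.930000)(1 − 0.905648) = 0.993395
Series (U1 and [0.993395]): 0.900000 × 0.993395 = 0.8941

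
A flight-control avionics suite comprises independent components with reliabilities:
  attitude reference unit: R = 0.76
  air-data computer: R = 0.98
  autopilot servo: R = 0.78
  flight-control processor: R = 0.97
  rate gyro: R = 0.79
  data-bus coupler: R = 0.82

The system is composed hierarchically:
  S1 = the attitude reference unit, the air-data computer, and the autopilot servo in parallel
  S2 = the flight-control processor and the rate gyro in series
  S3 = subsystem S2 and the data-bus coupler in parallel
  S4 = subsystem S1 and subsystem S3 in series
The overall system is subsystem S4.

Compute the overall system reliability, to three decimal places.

Parallel (attitude reference unit, air-data computer, and autopilot servo): 1 − (1 − 0.76000)(1 − 0.98000)(1 − 0.78000) = 0.99894
Series (flight-control processor and rate gyro): 0.97000 × 0.79000 = 0.76630
Parallel ([0.76630] and data-bus coupler): 1 − (1 − 0.76630)(1 − 0.82000) = 0.95793
Series ([0.99894] and [0.95793]): 0.99894 × 0.95793 = 0.957

0.957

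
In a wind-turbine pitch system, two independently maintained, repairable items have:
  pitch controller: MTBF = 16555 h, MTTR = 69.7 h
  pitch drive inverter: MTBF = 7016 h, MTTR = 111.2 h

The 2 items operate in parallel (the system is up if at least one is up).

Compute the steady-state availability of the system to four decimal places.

A(pitch controller) = MTBF/(MTBF+MTTR) = 16555/(16555+69.7) = 0.995807
A(pitch drive inverter) = MTBF/(MTBF+MTTR) = 7016/(7016+111.2) = 0.984398
Parallel availability: 1 − (1 − 0.995807)(1 − 0.984398) = 0.9999

0.9999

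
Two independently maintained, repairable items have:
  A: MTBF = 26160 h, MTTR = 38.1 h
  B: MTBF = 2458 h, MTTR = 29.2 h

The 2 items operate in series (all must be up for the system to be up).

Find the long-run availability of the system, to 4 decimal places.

A(A) = MTBF/(MTBF+MTTR) = 26160/(26160+38.1) = 0.998546
A(B) = MTBF/(MTBF+MTTR) = 2458/(2458+29.2) = 0.988260
Series availability: 0.998546 × 0.988260 = 0.9868

0.9868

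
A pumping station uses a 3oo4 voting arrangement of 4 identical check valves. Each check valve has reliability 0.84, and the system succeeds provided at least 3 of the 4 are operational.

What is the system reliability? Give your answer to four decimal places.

0.8772

R = Σ_{i=3}^{4} C(4,i) p^i (1−p)^{4−i} with p = 0.84
C(4,3)·0.84^3·0.16^1 = 0.379331
C(4,4)·0.84^4·0.16^0 = 0.497871
Sum = 0.8772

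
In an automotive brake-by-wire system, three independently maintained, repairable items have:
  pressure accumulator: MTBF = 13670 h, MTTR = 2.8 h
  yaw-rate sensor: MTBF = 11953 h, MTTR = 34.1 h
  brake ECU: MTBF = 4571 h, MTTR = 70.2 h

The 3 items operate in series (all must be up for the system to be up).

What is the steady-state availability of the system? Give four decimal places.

A(pressure accumulator) = MTBF/(MTBF+MTTR) = 13670/(13670+2.8) = 0.999795
A(yaw-rate sensor) = MTBF/(MTBF+MTTR) = 11953/(11953+34.1) = 0.997155
A(brake ECU) = MTBF/(MTBF+MTTR) = 4571/(4571+70.2) = 0.984875
Series availability: 0.999795 × 0.997155 × 0.984875 = 0.9819

0.9819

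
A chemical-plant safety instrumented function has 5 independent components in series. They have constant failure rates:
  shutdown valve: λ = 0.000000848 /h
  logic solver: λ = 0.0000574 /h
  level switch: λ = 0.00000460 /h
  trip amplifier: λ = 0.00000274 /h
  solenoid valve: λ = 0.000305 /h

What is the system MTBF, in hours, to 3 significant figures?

Series of exponential components: λ_sys = Σ λ_i
λ_sys = 0.000000848 + 0.0000574 + 0.00000460 + 0.00000274 + 0.000305 = 3.7059e-04 /h
MTBF = 1 / λ_sys = 2700 h

2700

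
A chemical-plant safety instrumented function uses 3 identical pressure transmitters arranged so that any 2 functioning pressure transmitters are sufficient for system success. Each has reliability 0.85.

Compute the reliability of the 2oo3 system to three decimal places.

R = Σ_{i=2}^{3} C(3,i) p^i (1−p)^{3−i} with p = 0.85
C(3,2)·0.85^2·0.15^1 = 0.32513
C(3,3)·0.85^3·0.15^0 = 0.61413
Sum = 0.939

0.939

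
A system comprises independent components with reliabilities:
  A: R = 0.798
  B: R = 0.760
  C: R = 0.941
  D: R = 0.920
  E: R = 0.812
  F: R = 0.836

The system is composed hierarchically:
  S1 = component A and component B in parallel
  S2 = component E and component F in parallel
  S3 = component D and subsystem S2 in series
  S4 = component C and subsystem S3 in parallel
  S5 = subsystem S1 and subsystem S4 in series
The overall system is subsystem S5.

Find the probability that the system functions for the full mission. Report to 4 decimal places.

Parallel (A and B): 1 − (1 − 0.798000)(1 − 0.760000) = 0.951520
Parallel (E and F): 1 − (1 − 0.812000)(1 − 0.836000) = 0.969168
Series (D and [0.969168]): 0.920000 × 0.969168 = 0.891635
Parallel (C and [0.891635]): 1 − (1 − 0.941000)(1 − 0.891635) = 0.993606
Series ([0.951520] and [0.993606]): 0.951520 × 0.993606 = 0.9454

0.9454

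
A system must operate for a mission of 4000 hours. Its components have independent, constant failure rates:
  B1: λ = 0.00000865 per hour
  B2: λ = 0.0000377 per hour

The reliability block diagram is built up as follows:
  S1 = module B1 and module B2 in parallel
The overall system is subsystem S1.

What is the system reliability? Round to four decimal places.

R(B1) = exp(−0.00000865 × 4000) = 0.965992
R(B2) = exp(−0.0000377 × 4000) = 0.860020
Parallel (B1 and B2): 1 − (1 − 0.965992)(1 − 0.860020) = 0.9952

0.9952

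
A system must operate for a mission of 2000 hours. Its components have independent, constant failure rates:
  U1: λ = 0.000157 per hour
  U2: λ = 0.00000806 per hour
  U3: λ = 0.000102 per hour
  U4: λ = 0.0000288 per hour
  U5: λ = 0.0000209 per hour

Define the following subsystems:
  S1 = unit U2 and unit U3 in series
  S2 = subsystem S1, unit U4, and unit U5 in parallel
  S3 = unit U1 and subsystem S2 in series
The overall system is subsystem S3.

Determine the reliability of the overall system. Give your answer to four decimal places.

R(U1) = exp(−0.000157 × 2000) = 0.730519
R(U2) = exp(−0.00000806 × 2000) = 0.984009
R(U3) = exp(−0.000102 × 2000) = 0.815462
R(U4) = exp(−0.0000288 × 2000) = 0.944027
R(U5) = exp(−0.0000209 × 2000) = 0.959062
Series (U2 and U3): 0.984009 × 0.815462 = 0.802422
Parallel ([0.802422], U4, and U5): 1 − (1 − 0.802422)(1 − 0.944027)(1 − 0.959062) = 0.999547
Series (U1 and [0.999547]): 0.730519 × 0.999547 = 0.7302

0.7302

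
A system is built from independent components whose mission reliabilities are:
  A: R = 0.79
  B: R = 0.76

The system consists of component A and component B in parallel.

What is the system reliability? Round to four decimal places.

Parallel (A and B): 1 − (1 − 0.790000)(1 − 0.760000) = 0.9496

0.9496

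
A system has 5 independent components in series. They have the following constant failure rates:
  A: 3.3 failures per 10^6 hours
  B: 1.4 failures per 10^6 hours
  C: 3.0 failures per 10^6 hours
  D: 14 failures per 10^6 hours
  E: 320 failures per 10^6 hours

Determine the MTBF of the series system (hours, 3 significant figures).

2930

Series of exponential components: λ_sys = Σ λ_i
λ_sys = 0.0000033 + 0.0000014 + 0.0000030 + 0.000014 + 0.00032 = 3.4170e-04 /h
MTBF = 1 / λ_sys = 2930 h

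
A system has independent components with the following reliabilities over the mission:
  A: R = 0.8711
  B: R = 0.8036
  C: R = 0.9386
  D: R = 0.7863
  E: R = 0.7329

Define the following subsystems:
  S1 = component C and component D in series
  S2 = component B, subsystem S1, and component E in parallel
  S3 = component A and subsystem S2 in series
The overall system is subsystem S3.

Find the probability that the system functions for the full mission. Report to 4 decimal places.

Series (C and D): 0.938600 × 0.786300 = 0.738021
Parallel (B, [0.738021], and E): 1 − (1 − 0.803600)(1 − 0.738021)(1 − 0.732900) = 0.986257
Series (A and [0.986257]): 0.871100 × 0.986257 = 0.8591

0.8591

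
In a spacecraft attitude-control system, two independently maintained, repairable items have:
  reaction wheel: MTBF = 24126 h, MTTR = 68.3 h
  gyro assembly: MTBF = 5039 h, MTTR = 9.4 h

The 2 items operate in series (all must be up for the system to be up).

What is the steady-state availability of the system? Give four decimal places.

A(reaction wheel) = MTBF/(MTBF+MTTR) = 24126/(24126+68.3) = 0.997177
A(gyro assembly) = MTBF/(MTBF+MTTR) = 5039/(5039+9.4) = 0.998138
Series availability: 0.997177 × 0.998138 = 0.9953

0.9953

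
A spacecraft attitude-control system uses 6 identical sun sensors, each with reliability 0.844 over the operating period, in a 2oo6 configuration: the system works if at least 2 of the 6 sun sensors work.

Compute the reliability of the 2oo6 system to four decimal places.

R = Σ_{i=2}^{6} C(6,i) p^i (1−p)^{6−i} with p = 0.844
C(6,2)·0.844^2·0.156^4 = 0.006328
C(6,3)·0.844^3·0.156^3 = 0.045649
C(6,4)·0.844^4·0.156^2 = 0.185230
C(6,5)·0.844^5·0.156^1 = 0.400856
C(6,6)·0.844^6·0.156^0 = 0.361455
Sum = 0.9995

0.9995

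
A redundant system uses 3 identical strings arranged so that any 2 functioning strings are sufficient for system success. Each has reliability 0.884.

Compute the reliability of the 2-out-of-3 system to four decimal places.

0.9628

R = Σ_{i=2}^{3} C(3,i) p^i (1−p)^{3−i} with p = 0.884
C(3,2)·0.884^2·0.116^1 = 0.271947
C(3,3)·0.884^3·0.116^0 = 0.690807
Sum = 0.9628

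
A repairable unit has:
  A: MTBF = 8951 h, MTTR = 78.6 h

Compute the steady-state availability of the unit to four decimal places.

0.9913

A(A) = MTBF/(MTBF+MTTR) = 8951/(8951+78.6) = 0.9913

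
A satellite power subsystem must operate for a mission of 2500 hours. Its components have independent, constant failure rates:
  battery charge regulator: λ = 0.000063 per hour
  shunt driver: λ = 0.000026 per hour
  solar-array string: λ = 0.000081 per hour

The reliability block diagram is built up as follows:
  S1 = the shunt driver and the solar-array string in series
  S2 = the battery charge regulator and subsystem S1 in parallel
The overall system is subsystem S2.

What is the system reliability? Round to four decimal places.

0.9658

R(battery charge regulator) = exp(−0.000063 × 2500) = 0.854277
R(shunt driver) = exp(−0.000026 × 2500) = 0.937067
R(solar-array string) = exp(−0.000081 × 2500) = 0.816686
Series (shunt driver and solar-array string): 0.937067 × 0.816686 = 0.765289
Parallel (battery charge regulator and [0.765289]): 1 − (1 − 0.854277)(1 − 0.765289) = 0.9658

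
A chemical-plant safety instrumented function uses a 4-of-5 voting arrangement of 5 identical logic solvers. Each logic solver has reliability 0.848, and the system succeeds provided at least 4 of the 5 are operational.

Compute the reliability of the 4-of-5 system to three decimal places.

R = Σ_{i=4}^{5} C(5,i) p^i (1−p)^{5−i} with p = 0.848
C(5,4)·0.848^4·0.152^1 = 0.39300
C(5,5)·0.848^5·0.152^0 = 0.43851
Sum = 0.832

0.832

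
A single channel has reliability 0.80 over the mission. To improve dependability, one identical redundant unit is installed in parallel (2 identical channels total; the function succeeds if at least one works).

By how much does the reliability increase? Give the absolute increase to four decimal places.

R_before = 0.80
R_after = 1 − (1 − 0.80)^2 = 0.9600
ΔR = 0.9600 − 0.80 = 0.1600

0.1600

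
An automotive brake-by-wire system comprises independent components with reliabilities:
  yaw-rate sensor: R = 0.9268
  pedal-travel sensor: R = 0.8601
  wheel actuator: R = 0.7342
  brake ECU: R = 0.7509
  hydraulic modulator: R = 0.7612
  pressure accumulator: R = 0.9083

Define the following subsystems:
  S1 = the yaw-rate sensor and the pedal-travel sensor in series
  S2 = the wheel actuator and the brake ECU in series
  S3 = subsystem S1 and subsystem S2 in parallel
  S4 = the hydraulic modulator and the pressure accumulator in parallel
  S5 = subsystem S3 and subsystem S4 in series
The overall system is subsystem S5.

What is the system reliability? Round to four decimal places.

0.8891

Series (yaw-rate sensor and pedal-travel sensor): 0.926800 × 0.860100 = 0.797141
Series (wheel actuator and brake ECU): 0.734200 × 0.750900 = 0.551311
Parallel ([0.797141] and [0.551311]): 1 − (1 − 0.797141)(1 − 0.551311) = 0.908979
Parallel (hydraulic modulator and pressure accumulator): 1 − (1 − 0.761200)(1 − 0.908300) = 0.978102
Series ([0.908979] and [0.978102]): 0.908979 × 0.978102 = 0.8891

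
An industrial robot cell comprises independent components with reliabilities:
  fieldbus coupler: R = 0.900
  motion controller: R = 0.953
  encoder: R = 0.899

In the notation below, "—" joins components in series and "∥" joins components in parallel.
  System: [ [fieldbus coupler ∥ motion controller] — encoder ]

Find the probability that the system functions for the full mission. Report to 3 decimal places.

Parallel (fieldbus coupler and motion controller): 1 − (1 − 0.90000)(1 − 0.95300) = 0.99530
Series ([0.99530] and encoder): 0.99530 × 0.89900 = 0.895

0.895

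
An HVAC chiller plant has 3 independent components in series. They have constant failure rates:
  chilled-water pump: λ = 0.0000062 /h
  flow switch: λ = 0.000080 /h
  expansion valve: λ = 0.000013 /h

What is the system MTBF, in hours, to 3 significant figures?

10100

Series of exponential components: λ_sys = Σ λ_i
λ_sys = 0.0000062 + 0.000080 + 0.000013 = 9.9200e-05 /h
MTBF = 1 / λ_sys = 10100 h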